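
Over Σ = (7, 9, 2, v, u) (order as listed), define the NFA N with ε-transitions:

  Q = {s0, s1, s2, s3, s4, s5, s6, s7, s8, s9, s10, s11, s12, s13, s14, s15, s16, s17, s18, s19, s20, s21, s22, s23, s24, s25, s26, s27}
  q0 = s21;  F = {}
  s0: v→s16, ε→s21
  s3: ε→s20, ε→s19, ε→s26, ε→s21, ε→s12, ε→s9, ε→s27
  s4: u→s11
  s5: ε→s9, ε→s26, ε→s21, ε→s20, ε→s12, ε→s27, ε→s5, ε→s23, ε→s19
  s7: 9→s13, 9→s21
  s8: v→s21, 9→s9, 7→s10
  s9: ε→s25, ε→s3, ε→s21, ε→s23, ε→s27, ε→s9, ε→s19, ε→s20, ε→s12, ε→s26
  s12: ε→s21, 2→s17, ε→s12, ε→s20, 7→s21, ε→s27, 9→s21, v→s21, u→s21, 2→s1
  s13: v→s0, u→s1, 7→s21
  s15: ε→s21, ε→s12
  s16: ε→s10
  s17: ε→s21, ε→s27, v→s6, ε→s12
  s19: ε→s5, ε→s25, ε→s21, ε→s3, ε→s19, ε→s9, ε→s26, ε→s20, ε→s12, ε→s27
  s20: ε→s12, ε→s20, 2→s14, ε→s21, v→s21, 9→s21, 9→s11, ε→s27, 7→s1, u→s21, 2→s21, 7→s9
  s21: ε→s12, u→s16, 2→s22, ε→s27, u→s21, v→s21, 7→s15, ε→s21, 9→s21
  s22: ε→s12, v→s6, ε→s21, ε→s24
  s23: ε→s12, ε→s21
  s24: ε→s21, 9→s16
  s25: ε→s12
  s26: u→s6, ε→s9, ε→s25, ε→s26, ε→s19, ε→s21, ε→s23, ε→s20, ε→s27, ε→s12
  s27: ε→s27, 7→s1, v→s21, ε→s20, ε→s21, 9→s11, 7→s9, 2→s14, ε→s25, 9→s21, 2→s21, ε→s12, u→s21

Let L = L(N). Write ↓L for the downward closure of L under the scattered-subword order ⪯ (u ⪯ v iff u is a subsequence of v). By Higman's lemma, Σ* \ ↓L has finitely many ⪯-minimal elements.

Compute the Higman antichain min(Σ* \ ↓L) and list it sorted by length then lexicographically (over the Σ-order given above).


Antichain: [ε].

|Q|=28, |F|=0, |δ|=117 (75 ε).
min D↑ (1 st, q0=0, F={0}): 0:7→0,9→0,2→0,v→0,u→0 (ε-aug+det+¬).
ε ∈ L(D↑) ⇒ ↓L = ∅.


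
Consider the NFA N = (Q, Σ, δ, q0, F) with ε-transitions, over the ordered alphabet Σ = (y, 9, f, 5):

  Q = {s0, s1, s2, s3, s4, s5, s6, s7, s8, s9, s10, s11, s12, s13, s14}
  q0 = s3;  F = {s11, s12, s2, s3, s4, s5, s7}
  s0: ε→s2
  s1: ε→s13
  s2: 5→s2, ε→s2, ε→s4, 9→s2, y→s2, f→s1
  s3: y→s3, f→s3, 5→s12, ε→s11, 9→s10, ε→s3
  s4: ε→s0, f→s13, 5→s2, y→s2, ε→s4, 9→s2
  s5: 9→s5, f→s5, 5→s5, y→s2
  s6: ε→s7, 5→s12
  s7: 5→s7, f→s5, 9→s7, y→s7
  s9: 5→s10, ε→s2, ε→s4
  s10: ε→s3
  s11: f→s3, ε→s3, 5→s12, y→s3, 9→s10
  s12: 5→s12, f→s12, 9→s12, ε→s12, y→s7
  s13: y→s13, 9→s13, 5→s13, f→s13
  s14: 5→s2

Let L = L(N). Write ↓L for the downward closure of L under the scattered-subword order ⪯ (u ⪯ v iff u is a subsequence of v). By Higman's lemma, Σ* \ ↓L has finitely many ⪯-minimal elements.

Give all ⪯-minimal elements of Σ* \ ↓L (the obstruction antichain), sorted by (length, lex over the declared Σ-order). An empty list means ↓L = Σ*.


|Q|=15, |F|=7, |δ|=49 (14 ε).
min D↑ (6 st, q0=0, F={5}): 0:y→0,9→0,f→0,5→1 1:y→2,9→1,f→1,5→1 2:y→2,9→2,f→3,5→2 3:y→4,9→3,f→3,5→3 4:y→4,9→4,f→5,5→4 5:y→5,9→5,f→5,5→5 (ε-aug+det+¬).
'5yfyf': |S_i|=[11, 8, 7, 6, 5, 2] end={s1,s13} ∉↓L; 5/5 single-dels accept.
1 minimals (antichain).

A = [5yfyf].


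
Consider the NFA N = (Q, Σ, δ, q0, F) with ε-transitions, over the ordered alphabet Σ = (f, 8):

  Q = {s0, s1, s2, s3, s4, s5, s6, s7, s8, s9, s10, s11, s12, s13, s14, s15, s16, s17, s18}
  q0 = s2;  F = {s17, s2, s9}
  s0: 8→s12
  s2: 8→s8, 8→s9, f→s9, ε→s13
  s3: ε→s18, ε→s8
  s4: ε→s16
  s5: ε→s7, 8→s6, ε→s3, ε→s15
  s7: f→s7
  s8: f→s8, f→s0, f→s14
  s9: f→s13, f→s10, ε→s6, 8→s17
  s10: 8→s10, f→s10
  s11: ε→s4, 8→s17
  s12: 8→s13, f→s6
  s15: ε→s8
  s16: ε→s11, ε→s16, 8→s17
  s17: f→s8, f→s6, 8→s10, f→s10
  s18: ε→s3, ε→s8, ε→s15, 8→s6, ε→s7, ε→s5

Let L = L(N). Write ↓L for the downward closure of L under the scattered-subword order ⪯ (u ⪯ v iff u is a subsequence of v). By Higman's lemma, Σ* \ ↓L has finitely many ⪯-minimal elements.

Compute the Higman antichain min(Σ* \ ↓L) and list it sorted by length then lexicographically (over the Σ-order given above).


Antichain: [ff, 8f, f88, 888].

|Q|=19, |F|=3, |δ|=40 (17 ε).
min D↑ (4 st, q0=0, F={2}): 0:f→1,8→1 1:f→2,8→3 2:f→2,8→2 3:f→2,8→2 [Hopcroft].
'ff': |S_i|=[10, 9, 7] end={s0,s10,s12,s13,s14,s6,s8} rej; 2/2 deletions ∈↓L.
'8f': N↓-sim [10, 9, 7] end={s0,s10,s12,s13,s14,s6,s8} ∉↓L; 2/2 deletions ∈↓L.
'f88': |S_i|=[10, 9, 8, 4] end={s10,s12,s13,s6} rej; 3/3 deletions ∈↓L.
'888': |S_i|=[10, 9, 8, 4] end={s10,s12,s13,s6} ∉↓L; 3/3 single-dels accept.
4 obstructions.


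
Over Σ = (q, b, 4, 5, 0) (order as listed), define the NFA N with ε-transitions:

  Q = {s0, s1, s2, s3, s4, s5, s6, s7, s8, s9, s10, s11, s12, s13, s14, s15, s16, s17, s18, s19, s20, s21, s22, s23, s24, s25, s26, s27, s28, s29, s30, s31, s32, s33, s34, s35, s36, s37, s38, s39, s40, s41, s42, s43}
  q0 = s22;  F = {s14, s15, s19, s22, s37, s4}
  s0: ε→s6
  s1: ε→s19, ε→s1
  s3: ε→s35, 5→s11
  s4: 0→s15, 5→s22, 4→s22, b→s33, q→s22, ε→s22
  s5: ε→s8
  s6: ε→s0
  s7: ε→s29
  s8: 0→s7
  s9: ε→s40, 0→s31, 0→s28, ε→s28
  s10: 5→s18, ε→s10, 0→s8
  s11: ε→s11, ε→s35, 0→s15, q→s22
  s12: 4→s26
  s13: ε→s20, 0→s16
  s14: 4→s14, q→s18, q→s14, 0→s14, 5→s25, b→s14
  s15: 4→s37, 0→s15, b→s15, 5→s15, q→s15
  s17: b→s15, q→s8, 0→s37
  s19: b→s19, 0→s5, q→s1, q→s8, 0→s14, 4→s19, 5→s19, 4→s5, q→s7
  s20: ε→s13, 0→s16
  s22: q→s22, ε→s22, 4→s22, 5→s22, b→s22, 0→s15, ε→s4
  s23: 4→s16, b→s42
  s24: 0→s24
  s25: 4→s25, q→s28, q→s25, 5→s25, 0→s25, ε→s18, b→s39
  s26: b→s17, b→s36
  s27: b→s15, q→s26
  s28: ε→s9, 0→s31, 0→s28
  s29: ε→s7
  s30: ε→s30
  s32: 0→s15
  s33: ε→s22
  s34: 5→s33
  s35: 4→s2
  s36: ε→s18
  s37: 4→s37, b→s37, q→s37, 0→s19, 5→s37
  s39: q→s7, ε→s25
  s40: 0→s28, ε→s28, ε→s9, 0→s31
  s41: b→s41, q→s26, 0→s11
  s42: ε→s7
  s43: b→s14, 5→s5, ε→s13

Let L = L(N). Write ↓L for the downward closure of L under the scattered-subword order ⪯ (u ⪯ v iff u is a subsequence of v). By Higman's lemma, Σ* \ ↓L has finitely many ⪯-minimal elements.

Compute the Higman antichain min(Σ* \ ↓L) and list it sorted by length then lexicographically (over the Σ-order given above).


|Q|=44, |F|=6, |δ|=103 (28 ε).
min D↑ (6 st, q0=0, F={5}): 0:q→0,b→0,4→0,5→0,0→1 1:q→1,b→1,4→2,5→1,0→1 2:q→2,b→2,4→2,5→2,0→3 3:q→3,b→3,4→3,5→3,0→4 4:q→4,b→4,4→4,5→5,0→4 5:q→5,b→5,4→5,5→5,0→5 [Hopcroft].
'04005': |S_i|=[19, 16, 15, 14, 12, 9] end={s18,s25,s28,s29,s31,s39,s40,s7,s9} ∉↓L; 5/5 single-dels accept.
1 obstructions.

min(Σ*\↓L) = [04005].


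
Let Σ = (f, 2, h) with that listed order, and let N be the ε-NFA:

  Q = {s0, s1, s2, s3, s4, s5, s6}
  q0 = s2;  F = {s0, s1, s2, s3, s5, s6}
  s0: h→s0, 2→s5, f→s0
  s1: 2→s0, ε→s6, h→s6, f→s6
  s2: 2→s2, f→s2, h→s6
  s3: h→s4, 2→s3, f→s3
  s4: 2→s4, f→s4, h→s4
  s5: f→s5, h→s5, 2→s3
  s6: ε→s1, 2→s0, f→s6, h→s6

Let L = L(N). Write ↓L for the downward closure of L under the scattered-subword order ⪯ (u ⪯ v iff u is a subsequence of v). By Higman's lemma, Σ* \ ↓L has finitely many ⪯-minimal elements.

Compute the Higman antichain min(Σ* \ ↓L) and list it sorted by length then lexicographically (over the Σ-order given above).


|Q|=7, |F|=6, |δ|=23 (2 ε).
min D↑ (6 st, q0=0, F={5}): 0:f→0,2→0,h→1 1:f→1,2→2,h→1 2:f→2,2→3,h→2 3:f→3,2→4,h→3 4:f→4,2→4,h→5 5:f→5,2→5,h→5 (ε-aug+det+¬).
'h222h': run [7, 6, 4, 3, 2, 1] end={s4} — reject; 5/5 del acc.
1 obstructions.

A = [h222h].


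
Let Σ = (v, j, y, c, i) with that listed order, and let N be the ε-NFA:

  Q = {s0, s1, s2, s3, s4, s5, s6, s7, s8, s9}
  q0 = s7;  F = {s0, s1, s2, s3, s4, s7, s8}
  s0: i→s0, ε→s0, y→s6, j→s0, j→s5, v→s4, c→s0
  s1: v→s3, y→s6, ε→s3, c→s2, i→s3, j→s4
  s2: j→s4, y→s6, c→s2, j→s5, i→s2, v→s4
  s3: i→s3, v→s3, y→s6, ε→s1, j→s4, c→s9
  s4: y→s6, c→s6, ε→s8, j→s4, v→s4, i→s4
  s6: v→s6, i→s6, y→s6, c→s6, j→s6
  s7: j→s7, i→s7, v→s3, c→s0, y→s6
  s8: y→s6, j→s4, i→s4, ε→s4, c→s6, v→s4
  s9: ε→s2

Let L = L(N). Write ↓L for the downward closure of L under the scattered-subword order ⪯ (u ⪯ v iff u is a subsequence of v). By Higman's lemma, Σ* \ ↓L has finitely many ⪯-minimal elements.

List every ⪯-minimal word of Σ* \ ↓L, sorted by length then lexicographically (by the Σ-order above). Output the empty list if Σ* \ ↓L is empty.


min(Σ*\↓L) = [y, vjc, cvc].

|Q|=10, |F|=7, |δ|=48 (6 ε).
min D↑ (6 st, q0=0, F={2}): 0:v→1,j→0,y→2,c→3,i→0 1:v→1,j→4,y→2,c→5,i→1 2:v→2,j→2,y→2,c→2,i→2 3:v→4,j→3,y→2,c→3,i→3 4:v→4,j→4,y→2,c→2,i→4 5:v→4,j→4,y→2,c→5,i→5 (ε-aug+det+¬).
'y': N↓-sim [10, 1] end={s6} ∉↓L; 1/1 deletions ∈↓L.
'vjc': N↓-sim [10, 8, 4, 1] end={s6} ∉↓L; 3/3 deletions ∈↓L.
'cvc': |S_i|=[10, 7, 3, 1] end={s6} ∉↓L; 3/3 del acc.
3 words, ⪯-incomp.


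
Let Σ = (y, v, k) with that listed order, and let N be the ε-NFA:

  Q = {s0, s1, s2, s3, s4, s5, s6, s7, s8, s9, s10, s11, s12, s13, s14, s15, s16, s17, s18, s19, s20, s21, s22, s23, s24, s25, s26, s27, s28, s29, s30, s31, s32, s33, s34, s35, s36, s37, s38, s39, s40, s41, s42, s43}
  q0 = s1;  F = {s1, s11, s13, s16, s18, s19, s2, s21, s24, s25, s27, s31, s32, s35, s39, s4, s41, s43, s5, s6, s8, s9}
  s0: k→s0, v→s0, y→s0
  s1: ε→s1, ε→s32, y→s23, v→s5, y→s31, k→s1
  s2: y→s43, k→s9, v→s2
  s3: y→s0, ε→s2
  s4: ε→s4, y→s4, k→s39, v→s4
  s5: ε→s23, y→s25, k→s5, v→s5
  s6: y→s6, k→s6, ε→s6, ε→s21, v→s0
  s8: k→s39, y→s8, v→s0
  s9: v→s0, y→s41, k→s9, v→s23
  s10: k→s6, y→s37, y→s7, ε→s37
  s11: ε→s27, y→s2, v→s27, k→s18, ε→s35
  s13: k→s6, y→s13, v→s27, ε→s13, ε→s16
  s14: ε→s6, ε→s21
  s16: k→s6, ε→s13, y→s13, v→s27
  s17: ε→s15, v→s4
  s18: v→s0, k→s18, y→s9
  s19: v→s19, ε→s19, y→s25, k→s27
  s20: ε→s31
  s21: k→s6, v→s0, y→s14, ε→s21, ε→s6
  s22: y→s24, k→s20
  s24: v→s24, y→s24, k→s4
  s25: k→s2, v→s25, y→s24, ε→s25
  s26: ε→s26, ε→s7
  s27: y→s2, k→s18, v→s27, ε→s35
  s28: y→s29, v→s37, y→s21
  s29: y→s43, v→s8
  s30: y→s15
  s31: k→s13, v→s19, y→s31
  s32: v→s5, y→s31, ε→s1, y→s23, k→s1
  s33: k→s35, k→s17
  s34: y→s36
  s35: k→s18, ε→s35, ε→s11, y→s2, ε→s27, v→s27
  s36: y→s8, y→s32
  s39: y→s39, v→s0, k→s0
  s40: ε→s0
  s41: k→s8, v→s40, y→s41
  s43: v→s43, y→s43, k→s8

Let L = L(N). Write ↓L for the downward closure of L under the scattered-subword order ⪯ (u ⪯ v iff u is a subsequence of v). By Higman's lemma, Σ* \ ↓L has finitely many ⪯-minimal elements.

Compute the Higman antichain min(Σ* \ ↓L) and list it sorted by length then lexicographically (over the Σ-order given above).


|Q|=44, |F|=22, |δ|=119 (29 ε).
min D↑ (18 st, q0=0, F={11}): 0:y→1,v→2,k→0 1:y→1,v→3,k→4 2:y→5,v→2,k→2 3:y→5,v→3,k→6 4:y→4,v→6,k→7 5:y→8,v→5,k→9 6:y→9,v→6,k→10 7:y→7,v→11,k→7 8:y→8,v→8,k→12 9:y→13,v→9,k→14 10:y→14,v→11,k→10 11:y→11,v→11,k→11 12:y→12,v→12,k→15 13:y→13,v→13,k→16 14:y→17,v→11,k→14 15:y→15,v→11,k→11 16:y→16,v→11,k→15 17:y→17,v→11,k→16 (ε-aug+det+¬).
'ykkv': |S_i|=[26, 23, 19, 11, 3] end={s0,s23,s40} ∉↓L; 4/4 deletions ∈↓L.
'vyykkk': |S_i|=[26, 18, 12, 8, 4, 2, 1] end={s0} — reject; 6/6 del acc.
2 words, ⪯-incomp.

min(Σ*\↓L) = [ykkv, vyykkk].


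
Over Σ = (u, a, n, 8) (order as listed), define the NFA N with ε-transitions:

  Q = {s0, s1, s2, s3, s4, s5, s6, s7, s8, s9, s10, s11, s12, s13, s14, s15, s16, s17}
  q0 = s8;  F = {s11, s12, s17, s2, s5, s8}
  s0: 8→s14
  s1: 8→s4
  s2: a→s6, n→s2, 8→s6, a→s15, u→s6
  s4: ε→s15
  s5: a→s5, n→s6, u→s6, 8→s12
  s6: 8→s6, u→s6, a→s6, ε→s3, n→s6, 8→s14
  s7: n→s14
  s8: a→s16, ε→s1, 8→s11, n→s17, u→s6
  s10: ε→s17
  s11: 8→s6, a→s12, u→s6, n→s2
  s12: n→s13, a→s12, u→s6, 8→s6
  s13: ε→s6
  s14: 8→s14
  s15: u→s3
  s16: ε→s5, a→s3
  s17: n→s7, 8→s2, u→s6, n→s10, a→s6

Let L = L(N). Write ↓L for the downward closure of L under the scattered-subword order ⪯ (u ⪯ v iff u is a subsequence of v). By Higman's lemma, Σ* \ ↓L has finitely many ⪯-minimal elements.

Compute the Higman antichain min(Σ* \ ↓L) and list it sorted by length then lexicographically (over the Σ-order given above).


A = [u, an, na, 88].

|Q|=18, |F|=6, |δ|=43 (6 ε).
min D↑ (7 st, q0=0, F={1}): 0:u→1,a→2,n→3,8→4 1:u→1,a→1,n→1,8→1 2:u→1,a→2,n→1,8→5 3:u→1,a→1,n→3,8→6 4:u→1,a→5,n→6,8→1 5:u→1,a→5,n→1,8→1 6:u→1,a→1,n→6,8→1 [Hopcroft].
'u': N↓-sim [16, 3] end={s14,s3,s6} rej; 1/1 single-dels accept.
'an': |S_i|=[16, 8, 4] end={s13,s14,s3,s6} ∉↓L; 2/2 single-dels accept.
'na': |S_i|=[16, 9, 4] end={s14,s15,s3,s6} rej; 2/2 del acc.
'88': |S_i|=[16, 9, 3] end={s14,s3,s6} rej; 2/2 del acc.
4 obstructions.


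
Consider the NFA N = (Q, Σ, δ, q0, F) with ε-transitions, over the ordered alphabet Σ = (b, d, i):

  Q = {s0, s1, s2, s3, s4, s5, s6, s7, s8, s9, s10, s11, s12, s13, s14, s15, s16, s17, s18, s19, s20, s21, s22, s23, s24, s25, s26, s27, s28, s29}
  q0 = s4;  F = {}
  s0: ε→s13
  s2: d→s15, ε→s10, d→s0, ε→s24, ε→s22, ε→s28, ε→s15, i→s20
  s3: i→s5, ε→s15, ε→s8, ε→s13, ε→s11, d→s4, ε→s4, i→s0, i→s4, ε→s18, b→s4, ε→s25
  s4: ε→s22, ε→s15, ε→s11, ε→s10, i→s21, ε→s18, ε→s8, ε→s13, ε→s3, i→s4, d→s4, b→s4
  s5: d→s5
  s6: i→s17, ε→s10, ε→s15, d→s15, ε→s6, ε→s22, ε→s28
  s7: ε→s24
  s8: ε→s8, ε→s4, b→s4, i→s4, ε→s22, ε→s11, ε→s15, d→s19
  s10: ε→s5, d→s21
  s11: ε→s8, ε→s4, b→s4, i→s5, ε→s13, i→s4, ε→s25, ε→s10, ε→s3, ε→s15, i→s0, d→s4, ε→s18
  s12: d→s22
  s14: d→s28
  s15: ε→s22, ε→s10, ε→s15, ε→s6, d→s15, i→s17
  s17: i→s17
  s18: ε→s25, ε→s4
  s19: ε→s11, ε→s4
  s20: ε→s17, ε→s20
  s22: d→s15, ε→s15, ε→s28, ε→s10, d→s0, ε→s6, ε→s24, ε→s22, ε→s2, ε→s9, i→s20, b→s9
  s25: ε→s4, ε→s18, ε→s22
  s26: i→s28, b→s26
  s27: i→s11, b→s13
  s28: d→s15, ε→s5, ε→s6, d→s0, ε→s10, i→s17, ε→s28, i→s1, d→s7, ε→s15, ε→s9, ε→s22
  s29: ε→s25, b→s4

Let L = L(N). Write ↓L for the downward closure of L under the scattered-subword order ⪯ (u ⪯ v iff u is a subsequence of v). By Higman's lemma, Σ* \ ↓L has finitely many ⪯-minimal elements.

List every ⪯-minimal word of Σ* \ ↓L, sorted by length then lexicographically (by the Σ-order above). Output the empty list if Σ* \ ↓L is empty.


min(Σ*\↓L) = [ε].

|Q|=30, |F|=0, |δ|=113 (70 ε).
min D↑ (1 st, q0=0, F={0}): 0:b→0,d→0,i→0.
ε ∈ L(D↑) ⇒ ↓L = ∅.


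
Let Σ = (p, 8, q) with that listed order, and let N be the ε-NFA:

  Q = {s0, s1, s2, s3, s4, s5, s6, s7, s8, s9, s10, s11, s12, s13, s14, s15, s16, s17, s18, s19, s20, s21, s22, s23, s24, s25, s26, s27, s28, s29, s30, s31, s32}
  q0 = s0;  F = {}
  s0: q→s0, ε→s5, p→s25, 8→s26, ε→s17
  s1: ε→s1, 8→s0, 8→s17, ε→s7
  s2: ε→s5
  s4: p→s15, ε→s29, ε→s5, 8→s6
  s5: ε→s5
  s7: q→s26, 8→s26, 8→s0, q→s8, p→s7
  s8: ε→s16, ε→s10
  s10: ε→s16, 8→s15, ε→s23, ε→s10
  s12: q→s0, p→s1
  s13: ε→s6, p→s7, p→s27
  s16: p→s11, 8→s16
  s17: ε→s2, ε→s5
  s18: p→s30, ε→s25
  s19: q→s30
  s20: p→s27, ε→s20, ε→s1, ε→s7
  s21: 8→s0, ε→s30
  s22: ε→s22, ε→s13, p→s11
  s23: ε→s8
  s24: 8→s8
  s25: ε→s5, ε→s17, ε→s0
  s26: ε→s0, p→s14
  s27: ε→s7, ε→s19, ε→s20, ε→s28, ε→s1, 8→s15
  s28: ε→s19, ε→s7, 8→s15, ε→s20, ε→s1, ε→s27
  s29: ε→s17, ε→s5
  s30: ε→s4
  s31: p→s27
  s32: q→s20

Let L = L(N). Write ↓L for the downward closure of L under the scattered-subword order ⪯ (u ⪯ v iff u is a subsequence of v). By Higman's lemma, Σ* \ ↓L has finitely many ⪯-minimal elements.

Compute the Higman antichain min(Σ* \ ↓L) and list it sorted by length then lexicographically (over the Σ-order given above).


min(Σ*\↓L) = [ε].

|Q|=33, |F|=0, |δ|=71 (41 ε).
min D↑ (1 st, q0=0, F={0}): 0:p→0,8→0,q→0 (ε-aug+det+¬).
ε ∈ L(D↑) — L = ∅.


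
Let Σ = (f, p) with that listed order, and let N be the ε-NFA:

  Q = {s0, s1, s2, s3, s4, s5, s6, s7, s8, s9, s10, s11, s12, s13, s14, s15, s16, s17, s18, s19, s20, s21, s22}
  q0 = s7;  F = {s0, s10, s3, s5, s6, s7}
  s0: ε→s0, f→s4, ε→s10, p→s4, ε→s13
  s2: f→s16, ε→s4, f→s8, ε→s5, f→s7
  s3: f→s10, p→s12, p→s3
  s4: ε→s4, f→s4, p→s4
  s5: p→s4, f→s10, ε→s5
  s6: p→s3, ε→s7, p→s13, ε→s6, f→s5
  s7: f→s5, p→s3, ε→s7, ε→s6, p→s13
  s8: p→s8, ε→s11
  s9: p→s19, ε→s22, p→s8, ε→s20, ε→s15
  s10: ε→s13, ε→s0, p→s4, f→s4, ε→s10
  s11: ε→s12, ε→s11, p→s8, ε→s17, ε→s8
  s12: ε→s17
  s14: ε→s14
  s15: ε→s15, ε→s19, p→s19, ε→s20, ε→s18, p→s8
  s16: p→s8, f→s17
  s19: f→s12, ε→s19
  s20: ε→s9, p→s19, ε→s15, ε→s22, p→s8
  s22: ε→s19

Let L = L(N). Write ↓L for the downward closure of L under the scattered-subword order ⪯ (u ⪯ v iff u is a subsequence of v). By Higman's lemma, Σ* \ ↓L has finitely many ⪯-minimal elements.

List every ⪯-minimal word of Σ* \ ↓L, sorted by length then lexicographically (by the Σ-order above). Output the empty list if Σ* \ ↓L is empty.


min(Σ*\↓L) = [fp, fff, pff].

|Q|=23, |F|=6, |δ|=64 (33 ε).
min D↑ (5 st, q0=0, F={4}): 0:f→1,p→2 1:f→3,p→4 2:f→3,p→2 3:f→4,p→4 4:f→4,p→4 [Hopcroft].
'fp': N↓-sim [10, 5, 1] end={s4} ∉↓L; 2/2 single-dels accept.
'fff': run [10, 5, 4, 1] end={s4} — reject; 3/3 del acc.
'pff': N↓-sim [10, 7, 4, 1] end={s4} — reject; 3/3 single-dels accept.
3 minimals (antichain).


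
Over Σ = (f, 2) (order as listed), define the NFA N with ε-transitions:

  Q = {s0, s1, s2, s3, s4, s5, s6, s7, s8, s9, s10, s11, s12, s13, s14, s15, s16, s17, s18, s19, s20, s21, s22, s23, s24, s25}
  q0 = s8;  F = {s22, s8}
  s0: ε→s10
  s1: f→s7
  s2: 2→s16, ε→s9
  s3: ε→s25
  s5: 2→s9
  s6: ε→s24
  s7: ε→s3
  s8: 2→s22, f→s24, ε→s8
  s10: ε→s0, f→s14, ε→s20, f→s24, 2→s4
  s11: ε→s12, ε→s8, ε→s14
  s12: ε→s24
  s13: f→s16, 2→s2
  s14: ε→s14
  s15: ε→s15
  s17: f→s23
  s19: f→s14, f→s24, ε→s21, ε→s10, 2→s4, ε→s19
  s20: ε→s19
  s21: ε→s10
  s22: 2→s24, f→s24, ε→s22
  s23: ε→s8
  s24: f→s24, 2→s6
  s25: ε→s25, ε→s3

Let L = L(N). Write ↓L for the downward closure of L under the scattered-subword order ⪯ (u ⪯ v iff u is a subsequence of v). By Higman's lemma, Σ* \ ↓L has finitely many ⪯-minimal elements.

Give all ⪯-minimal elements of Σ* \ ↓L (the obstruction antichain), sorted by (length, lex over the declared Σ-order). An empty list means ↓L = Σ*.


|Q|=26, |F|=2, |δ|=41 (23 ε).
min D↑ (3 st, q0=0, F={1}): 0:f→1,2→2 1:f→1,2→1 2:f→1,2→1 [Hopcroft].
'f': N↓-sim [4, 2] end={s24,s6} — reject; 1/1 deletions ∈↓L.
'22': run [4, 3, 2] end={s24,s6} rej; 2/2 single-dels accept.
2 minimals (antichain).

min(Σ*\↓L) = [f, 22].


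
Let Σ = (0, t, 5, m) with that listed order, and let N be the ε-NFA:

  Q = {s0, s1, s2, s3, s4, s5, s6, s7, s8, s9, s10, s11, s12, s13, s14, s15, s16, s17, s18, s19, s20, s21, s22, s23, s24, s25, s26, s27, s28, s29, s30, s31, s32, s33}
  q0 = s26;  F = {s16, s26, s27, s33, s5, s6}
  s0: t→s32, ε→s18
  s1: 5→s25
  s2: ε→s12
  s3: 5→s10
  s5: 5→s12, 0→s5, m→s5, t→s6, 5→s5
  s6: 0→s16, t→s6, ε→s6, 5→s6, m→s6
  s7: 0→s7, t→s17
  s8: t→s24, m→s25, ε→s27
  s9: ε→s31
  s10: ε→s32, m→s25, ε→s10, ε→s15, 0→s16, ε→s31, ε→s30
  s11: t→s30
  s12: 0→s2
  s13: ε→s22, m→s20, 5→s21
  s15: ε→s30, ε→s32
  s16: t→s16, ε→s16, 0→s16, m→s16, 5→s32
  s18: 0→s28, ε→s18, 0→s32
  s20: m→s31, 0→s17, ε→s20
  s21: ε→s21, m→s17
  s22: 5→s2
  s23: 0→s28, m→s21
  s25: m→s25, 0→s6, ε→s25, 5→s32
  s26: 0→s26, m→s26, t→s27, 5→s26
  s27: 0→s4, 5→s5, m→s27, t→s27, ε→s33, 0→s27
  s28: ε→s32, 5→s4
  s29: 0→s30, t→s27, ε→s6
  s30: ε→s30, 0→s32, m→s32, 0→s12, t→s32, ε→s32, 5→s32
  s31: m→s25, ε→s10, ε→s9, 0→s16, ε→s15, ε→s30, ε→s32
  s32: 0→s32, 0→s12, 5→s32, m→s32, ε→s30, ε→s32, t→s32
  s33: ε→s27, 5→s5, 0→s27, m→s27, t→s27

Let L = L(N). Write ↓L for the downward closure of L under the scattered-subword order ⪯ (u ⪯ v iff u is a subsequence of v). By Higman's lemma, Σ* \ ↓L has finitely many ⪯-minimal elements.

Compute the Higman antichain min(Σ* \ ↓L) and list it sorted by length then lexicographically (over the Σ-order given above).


|Q|=34, |F|=6, |δ|=96 (31 ε).
min D↑ (6 st, q0=0, F={5}): 0:0→0,t→1,5→0,m→0 1:0→1,t→1,5→2,m→1 2:0→2,t→3,5→2,m→2 3:0→4,t→3,5→3,m→3 4:0→4,t→4,5→5,m→4 5:0→5,t→5,5→5,m→5 (ε-aug+det+¬).
't5t05': N↓-sim [11, 10, 7, 6, 5, 4] end={s12,s2,s30,s32} rej; 5/5 deletions ∈↓L.
1 minimals (antichain).

A = [t5t05].


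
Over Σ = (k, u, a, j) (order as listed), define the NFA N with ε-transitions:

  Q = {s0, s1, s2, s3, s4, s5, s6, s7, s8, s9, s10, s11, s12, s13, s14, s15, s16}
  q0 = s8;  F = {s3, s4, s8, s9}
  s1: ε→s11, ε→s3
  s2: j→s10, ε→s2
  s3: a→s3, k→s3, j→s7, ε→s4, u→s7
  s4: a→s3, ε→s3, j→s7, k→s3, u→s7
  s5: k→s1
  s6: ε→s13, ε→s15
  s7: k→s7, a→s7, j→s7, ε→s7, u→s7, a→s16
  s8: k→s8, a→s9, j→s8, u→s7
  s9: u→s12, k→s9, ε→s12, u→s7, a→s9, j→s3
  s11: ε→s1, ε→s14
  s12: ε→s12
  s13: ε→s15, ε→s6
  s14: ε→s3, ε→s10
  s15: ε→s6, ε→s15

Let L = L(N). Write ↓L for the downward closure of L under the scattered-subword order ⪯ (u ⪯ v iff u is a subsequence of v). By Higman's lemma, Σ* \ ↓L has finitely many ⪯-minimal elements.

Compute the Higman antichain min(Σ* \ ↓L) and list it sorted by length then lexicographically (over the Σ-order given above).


|Q|=17, |F|=4, |δ|=42 (18 ε).
min D↑ (4 st, q0=0, F={1}): 0:k→0,u→1,a→2,j→0 1:k→1,u→1,a→1,j→1 2:k→2,u→1,a→2,j→3 3:k→3,u→1,a→3,j→1.
'u': |S_i|=[7, 3] end={s12,s16,s7} ∉↓L; 1/1 del acc.
'ajj': |S_i|=[7, 6, 4, 2] end={s16,s7} — reject; 3/3 single-dels accept.
2 minimals (antichain).

A = [u, ajj].


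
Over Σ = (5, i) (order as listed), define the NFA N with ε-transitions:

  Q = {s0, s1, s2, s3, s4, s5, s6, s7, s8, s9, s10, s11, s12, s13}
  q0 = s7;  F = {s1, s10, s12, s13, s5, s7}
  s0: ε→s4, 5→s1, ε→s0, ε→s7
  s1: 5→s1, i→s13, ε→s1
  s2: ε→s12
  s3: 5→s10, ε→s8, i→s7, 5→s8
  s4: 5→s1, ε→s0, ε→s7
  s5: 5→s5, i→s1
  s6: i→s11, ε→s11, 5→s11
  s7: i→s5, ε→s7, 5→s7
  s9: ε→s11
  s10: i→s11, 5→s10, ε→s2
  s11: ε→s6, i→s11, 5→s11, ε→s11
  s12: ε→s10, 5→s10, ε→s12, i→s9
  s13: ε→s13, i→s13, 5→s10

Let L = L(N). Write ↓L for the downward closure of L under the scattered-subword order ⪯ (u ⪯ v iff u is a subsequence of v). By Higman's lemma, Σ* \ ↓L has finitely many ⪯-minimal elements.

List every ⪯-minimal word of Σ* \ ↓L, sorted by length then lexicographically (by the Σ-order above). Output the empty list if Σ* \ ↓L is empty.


A = [iii5i].

|Q|=14, |F|=6, |δ|=38 (17 ε).
min D↑ (6 st, q0=0, F={5}): 0:5→0,i→1 1:5→1,i→2 2:5→2,i→3 3:5→4,i→3 4:5→4,i→5 5:5→5,i→5 [Hopcroft].
'iii5i': run [10, 9, 8, 7, 6, 3] end={s11,s6,s9} rej; 5/5 single-dels accept.
1 words, ⪯-incomp.


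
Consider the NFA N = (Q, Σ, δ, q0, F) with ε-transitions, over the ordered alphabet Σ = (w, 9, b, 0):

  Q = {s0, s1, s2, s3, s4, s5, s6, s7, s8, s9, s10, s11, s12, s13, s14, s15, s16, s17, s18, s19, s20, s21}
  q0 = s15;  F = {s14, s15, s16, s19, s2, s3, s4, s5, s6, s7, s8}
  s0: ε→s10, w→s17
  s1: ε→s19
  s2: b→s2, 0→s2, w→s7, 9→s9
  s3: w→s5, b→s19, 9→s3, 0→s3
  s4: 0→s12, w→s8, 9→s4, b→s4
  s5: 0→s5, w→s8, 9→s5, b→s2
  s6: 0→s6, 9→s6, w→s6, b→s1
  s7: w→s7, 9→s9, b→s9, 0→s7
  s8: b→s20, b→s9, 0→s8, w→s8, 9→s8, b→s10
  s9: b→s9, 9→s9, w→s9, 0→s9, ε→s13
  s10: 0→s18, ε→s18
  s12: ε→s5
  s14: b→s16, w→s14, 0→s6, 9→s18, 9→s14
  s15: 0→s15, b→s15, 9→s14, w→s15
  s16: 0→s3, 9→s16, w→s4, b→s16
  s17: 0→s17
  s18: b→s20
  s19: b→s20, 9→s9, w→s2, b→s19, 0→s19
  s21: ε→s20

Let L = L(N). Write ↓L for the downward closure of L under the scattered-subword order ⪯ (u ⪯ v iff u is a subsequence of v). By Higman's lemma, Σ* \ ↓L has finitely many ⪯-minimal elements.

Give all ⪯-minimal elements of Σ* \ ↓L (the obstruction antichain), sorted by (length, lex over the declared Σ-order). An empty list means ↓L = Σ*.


A = [90b9, 9bwwb].

|Q|=22, |F|=11, |δ|=62 (6 ε).
min D↑ (12 st, q0=0, F={10}): 0:w→0,9→1,b→0,0→0 1:w→1,9→1,b→2,0→3 2:w→4,9→2,b→2,0→5 3:w→3,9→3,b→6,0→3 4:w→7,9→4,b→4,0→8 5:w→8,9→5,b→6,0→5 6:w→9,9→10,b→6,0→6 7:w→7,9→7,b→10,0→7 8:w→7,9→8,b→9,0→8 9:w→11,9→10,b→9,0→9 10:w→10,9→10,b→10,0→10 11:w→11,9→10,b→10,0→11 [Hopcroft].
'90b9': |S_i|=[18, 17, 14, 9, 2] end={s13,s9} ∉↓L; 4/4 single-dels accept.
'9bwwb': N↓-sim [18, 17, 15, 11, 7, 5] end={s10,s13,s18,s20,s9} ∉↓L; 5/5 del acc.
2 minimals (antichain).


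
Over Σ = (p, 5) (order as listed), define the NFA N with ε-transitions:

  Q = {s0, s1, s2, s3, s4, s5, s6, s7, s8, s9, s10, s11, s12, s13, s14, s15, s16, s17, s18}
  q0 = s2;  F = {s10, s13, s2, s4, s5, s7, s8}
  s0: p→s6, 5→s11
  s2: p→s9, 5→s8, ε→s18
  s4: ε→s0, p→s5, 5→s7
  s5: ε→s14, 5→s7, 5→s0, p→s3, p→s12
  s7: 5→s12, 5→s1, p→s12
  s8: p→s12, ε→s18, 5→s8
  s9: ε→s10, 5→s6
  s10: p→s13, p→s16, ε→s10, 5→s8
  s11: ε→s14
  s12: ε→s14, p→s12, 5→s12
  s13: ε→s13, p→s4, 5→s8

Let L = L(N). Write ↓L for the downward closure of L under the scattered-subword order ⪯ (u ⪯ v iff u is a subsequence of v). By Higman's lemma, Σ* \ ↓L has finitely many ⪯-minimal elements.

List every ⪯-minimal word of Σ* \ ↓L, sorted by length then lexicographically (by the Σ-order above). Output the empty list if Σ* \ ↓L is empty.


|Q|=19, |F|=7, |δ|=32 (9 ε).
min D↑ (8 st, q0=0, F={4}): 0:p→1,5→2 1:p→3,5→2 2:p→4,5→2 3:p→5,5→2 4:p→4,5→4 5:p→6,5→7 6:p→4,5→7 7:p→4,5→4.
'5p': N↓-sim [17, 9, 3] end={s12,s14,s6} — reject; 2/2 deletions ∈↓L.
'ppppp': run [17, 16, 14, 10, 9, 4] end={s12,s14,s3,s6} — reject; 5/5 deletions ∈↓L.
'ppp55': N↓-sim [17, 16, 14, 10, 7, 4] end={s1,s11,s12,s14} — reject; 5/5 deletions ∈↓L.
3 obstructions.

min(Σ*\↓L) = [5p, ppppp, ppp55].


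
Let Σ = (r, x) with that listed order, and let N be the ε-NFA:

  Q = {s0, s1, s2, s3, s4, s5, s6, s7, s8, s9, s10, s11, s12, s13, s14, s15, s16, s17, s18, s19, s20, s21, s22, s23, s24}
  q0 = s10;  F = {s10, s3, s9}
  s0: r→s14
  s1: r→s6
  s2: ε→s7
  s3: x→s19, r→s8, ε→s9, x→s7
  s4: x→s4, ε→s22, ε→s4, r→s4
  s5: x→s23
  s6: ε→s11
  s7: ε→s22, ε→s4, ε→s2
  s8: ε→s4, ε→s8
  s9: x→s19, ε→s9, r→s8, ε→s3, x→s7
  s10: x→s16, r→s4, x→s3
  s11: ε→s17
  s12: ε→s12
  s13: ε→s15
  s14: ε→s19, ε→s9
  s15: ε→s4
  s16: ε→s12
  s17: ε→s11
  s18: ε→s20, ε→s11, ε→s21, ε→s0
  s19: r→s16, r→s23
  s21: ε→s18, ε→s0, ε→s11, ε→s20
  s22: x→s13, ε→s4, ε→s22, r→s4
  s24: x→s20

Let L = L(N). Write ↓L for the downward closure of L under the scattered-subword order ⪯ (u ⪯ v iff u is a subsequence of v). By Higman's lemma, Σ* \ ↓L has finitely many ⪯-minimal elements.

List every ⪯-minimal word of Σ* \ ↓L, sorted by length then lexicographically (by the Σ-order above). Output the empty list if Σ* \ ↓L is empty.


|Q|=25, |F|=3, |δ|=49 (30 ε).
min D↑ (3 st, q0=0, F={1}): 0:r→1,x→2 1:r→1,x→1 2:r→1,x→1 (ε-aug+det+¬).
'r': |S_i|=[14, 8] end={s12,s13,s15,s16,s22,s23,s4,s8} — reject; 1/1 del acc.
'xx': N↓-sim [14, 13, 10] end={s12,s13,s15,s16,s19,s2,s22,s23,s4,s7} ∉↓L; 2/2 single-dels accept.
2 obstructions.

A = [r, xx].


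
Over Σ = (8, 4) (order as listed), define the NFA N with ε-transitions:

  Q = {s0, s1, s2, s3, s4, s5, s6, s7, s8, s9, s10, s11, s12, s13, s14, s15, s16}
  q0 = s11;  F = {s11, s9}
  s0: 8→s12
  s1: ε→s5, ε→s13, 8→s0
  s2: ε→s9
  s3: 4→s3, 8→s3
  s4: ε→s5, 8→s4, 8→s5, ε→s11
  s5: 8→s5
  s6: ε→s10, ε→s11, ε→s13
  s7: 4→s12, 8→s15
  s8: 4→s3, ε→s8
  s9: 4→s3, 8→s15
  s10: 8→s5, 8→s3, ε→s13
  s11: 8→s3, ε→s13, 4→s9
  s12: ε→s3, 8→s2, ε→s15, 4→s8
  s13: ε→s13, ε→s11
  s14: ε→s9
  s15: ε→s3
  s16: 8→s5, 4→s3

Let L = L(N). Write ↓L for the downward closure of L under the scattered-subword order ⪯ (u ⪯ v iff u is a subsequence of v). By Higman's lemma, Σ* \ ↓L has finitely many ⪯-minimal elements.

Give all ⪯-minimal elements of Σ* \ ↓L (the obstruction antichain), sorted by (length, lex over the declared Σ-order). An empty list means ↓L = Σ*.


min(Σ*\↓L) = [8, 44].

|Q|=17, |F|=2, |δ|=37 (17 ε).
min D↑ (3 st, q0=0, F={1}): 0:8→1,4→2 1:8→1,4→1 2:8→1,4→1 [Hopcroft].
'8': |S_i|=[5, 2] end={s15,s3} — reject; 1/1 del acc.
'44': |S_i|=[5, 3, 1] end={s3} ∉↓L; 2/2 del acc.
2 minimals (antichain).


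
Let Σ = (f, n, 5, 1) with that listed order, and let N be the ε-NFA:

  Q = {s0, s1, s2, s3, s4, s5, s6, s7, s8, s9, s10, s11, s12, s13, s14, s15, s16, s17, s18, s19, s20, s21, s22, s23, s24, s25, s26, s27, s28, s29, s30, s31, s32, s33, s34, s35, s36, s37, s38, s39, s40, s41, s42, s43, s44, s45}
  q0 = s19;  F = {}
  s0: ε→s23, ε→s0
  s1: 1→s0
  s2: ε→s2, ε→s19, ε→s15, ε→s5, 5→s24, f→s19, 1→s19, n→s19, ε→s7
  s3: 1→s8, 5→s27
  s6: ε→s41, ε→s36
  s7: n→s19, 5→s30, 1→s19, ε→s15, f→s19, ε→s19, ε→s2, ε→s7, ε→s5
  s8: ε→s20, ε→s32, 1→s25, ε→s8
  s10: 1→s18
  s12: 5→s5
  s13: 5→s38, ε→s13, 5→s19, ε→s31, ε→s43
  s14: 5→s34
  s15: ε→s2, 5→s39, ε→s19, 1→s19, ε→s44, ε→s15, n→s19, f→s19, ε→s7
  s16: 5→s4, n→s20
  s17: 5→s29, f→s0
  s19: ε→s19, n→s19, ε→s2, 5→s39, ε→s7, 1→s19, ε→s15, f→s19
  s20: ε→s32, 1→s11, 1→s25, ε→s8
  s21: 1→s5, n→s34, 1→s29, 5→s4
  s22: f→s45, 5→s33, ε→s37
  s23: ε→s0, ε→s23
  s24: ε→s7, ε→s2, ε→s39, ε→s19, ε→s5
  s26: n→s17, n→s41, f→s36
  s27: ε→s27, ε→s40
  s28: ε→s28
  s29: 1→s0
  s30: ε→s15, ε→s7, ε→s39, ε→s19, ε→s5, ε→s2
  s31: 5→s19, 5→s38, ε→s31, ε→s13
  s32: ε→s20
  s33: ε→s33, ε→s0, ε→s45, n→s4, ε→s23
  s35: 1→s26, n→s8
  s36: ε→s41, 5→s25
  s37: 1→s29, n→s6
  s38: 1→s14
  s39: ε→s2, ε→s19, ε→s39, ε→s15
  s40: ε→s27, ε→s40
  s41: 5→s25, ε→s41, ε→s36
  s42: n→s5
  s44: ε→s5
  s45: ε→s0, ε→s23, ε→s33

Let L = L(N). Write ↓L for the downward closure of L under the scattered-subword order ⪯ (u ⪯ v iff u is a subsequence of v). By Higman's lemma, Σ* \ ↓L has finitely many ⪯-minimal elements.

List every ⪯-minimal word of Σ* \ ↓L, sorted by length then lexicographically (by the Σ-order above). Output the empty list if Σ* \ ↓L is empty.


A = [ε].

|Q|=46, |F|=0, |δ|=120 (68 ε).
min D↑ (1 st, q0=0, F={0}): 0:f→0,n→0,5→0,1→0.
ε ∈ L(D↑) ⇒ ↓L = ∅.


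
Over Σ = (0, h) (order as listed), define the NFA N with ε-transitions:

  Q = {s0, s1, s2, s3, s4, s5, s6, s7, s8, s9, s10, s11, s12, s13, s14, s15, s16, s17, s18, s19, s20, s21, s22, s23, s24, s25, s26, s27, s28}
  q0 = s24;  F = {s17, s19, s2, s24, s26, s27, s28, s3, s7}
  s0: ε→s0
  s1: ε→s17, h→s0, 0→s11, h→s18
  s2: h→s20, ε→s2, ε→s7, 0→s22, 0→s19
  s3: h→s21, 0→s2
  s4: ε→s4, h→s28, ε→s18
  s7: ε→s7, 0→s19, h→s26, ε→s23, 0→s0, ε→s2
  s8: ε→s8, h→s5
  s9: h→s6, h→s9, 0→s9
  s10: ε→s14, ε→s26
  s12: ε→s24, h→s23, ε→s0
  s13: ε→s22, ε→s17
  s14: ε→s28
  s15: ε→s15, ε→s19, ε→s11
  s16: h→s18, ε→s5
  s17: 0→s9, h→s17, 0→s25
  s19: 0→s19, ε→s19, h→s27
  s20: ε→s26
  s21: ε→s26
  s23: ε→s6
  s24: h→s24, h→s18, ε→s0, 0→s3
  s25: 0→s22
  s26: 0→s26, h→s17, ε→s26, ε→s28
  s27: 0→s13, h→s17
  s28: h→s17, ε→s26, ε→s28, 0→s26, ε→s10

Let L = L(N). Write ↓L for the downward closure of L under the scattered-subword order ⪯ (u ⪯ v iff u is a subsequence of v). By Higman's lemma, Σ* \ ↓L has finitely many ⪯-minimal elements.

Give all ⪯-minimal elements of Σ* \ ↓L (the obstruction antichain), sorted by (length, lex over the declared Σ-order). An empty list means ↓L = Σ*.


min(Σ*\↓L) = [0hh0, 000h00].

|Q|=29, |F|=9, |δ|=64 (31 ε).
min D↑ (8 st, q0=0, F={7}): 0:0→1,h→0 1:0→2,h→3 2:0→4,h→3 3:0→3,h→5 4:0→4,h→6 5:0→7,h→5 6:0→5,h→5 7:0→7,h→7 [Hopcroft].
'0hh0': |S_i|=[21, 19, 13, 5, 4] end={s22,s25,s6,s9} rej; 4/4 deletions ∈↓L.
'000h00': N↓-sim [21, 19, 17, 13, 7, 6, 4] end={s22,s25,s6,s9} — reject; 6/6 del acc.
2 minimals (antichain).


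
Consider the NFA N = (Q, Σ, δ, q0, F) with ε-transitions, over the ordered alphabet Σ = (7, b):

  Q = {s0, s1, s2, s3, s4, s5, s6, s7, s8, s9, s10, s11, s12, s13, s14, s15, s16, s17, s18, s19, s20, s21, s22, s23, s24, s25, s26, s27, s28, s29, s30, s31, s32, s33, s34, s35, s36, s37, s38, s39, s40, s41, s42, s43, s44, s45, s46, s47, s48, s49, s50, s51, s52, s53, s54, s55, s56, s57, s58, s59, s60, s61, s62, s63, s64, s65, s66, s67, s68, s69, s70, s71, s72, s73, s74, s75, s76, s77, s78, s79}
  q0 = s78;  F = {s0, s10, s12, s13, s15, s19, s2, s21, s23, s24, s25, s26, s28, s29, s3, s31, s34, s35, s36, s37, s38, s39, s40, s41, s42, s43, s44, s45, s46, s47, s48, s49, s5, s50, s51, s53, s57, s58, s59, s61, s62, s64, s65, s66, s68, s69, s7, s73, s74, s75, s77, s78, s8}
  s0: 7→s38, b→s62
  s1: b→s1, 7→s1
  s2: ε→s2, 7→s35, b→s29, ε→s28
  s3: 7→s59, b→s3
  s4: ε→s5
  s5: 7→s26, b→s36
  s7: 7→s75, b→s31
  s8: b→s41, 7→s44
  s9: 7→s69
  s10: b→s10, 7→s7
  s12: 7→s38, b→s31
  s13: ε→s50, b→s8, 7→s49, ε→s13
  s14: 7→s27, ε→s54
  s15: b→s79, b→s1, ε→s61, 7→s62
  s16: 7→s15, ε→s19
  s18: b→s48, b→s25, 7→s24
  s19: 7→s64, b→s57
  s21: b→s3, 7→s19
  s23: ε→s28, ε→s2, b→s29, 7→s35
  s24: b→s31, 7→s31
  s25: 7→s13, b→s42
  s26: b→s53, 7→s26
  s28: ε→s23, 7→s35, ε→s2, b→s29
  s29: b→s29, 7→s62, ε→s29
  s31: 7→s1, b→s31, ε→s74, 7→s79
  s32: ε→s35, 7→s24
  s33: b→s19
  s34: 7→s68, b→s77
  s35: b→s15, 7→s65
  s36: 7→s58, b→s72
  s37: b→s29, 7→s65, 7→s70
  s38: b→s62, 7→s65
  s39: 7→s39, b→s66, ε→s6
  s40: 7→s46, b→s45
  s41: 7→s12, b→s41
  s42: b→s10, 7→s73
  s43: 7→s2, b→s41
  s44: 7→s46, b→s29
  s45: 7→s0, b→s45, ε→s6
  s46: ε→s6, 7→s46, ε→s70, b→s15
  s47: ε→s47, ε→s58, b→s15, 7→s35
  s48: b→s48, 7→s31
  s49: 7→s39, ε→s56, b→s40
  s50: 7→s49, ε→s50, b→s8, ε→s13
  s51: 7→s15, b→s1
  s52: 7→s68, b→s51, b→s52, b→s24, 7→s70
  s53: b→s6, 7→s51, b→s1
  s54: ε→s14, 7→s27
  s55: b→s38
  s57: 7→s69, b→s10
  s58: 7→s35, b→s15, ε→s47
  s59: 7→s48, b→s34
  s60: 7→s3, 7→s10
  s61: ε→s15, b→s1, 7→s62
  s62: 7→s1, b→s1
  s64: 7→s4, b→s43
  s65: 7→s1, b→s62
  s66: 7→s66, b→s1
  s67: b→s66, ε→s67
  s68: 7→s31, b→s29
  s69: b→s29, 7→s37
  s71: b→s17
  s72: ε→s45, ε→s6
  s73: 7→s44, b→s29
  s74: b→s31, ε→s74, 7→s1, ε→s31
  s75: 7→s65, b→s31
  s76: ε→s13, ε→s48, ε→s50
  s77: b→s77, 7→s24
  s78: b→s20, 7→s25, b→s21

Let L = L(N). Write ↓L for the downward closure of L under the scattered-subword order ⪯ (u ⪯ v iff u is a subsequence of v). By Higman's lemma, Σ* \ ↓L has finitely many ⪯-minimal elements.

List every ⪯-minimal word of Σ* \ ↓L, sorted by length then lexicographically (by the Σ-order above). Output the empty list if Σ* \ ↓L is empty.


A = [7777bb, 7b7b77, 7b7b7b, 7bb7b7, bb7777].

|Q|=80, |F|=53, |δ|=167 (35 ε).
min D↑ (48 st, q0=0, F={38}): 0:7→1,b→2 1:7→3,b→4 2:7→5,b→6 3:7→7,b→8 4:7→9,b→10 5:7→11,b→12 6:7→13,b→6 7:7→14,b→15 8:7→16,b→17 9:7→16,b→18 10:7→19,b→10 11:7→20,b→21 12:7→22,b→10 13:7→23,b→24 14:7→14,b→25 15:7→26,b→27 16:7→26,b→18 17:7→28,b→17 18:7→29,b→18 19:7→30,b→31 20:7→32,b→33 21:7→34,b→17 22:7→35,b→18 23:7→31,b→23 24:7→36,b→37 25:7→25,b→38 26:7→26,b→39 27:7→40,b→27 28:7→41,b→31 29:7→38,b→38 30:7→42,b→31 31:7→38,b→31 32:7→32,b→43 33:7→44,b→27 34:7→45,b→18 35:7→42,b→18 36:7→31,b→18 37:7→46,b→37 38:7→38,b→38 39:7→29,b→38 40:7→41,b→29 41:7→42,b→29 42:7→38,b→29 43:7→47,b→38 44:7→45,b→39 45:7→42,b→39 46:7→31,b→31 47:7→39,b→38 (ε-aug+det+¬).
'7777bb': N↓-sim [61, 57, 49, 37, 19, 9, 3] end={s1,s6,s79} rej; 6/6 del acc.
'7b7b77': |S_i|=[61, 57, 45, 31, 8, 3, 1] end={s1} ∉↓L; 6/6 deletions ∈↓L.
'7b7b7b': N↓-sim [61, 57, 45, 31, 8, 3, 1] end={s1} ∉↓L; 6/6 deletions ∈↓L.
'7bb7b7': run [61, 57, 45, 22, 12, 5, 2] end={s1,s79} rej; 6/6 deletions ∈↓L.
'bb7777': |S_i|=[61, 54, 40, 30, 17, 7, 2] end={s1,s79} ∉↓L; 6/6 deletions ∈↓L.
5 minimals (antichain).


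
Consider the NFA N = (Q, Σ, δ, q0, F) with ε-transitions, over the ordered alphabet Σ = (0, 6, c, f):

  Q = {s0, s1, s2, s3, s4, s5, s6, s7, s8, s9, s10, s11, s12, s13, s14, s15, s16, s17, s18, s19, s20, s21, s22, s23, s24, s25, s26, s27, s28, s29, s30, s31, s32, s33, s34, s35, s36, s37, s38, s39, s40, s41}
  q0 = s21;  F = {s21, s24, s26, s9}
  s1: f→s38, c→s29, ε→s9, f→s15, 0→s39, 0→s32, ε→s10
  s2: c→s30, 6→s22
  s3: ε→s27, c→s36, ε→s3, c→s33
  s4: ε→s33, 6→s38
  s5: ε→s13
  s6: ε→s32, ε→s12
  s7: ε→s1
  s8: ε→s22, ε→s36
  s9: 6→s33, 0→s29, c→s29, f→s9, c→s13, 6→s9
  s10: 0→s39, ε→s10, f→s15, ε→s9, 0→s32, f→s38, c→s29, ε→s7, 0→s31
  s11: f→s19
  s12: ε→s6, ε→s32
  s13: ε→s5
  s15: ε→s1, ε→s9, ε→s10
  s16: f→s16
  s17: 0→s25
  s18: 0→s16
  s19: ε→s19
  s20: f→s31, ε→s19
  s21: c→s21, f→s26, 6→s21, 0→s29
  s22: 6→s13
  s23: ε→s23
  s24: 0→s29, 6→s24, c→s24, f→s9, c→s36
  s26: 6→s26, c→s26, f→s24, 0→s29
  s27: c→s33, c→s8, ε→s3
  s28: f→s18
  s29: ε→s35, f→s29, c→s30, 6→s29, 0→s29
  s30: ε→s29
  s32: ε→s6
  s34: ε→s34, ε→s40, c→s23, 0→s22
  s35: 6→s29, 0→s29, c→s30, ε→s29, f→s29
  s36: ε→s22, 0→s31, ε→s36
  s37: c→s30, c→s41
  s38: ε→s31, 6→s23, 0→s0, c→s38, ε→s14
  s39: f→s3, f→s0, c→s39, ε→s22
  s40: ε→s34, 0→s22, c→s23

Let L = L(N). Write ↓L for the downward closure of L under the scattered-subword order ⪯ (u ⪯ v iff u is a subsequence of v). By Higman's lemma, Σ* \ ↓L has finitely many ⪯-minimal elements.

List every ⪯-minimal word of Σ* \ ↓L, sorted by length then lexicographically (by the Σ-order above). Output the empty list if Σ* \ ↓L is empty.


Antichain: [0, fffc].

|Q|=42, |F|=4, |δ|=101 (36 ε).
min D↑ (5 st, q0=0, F={1}): 0:0→1,6→0,c→0,f→2 1:0→1,6→1,c→1,f→1 2:0→1,6→2,c→2,f→3 3:0→1,6→3,c→3,f→4 4:0→1,6→4,c→1,f→4 (ε-aug+det+¬).
'0': N↓-sim [13, 4] end={s29,s30,s31,s35} — reject; 1/1 single-dels accept.
'fffc': |S_i|=[13, 12, 11, 7, 5] end={s13,s29,s30,s35,s5} rej; 4/4 del acc.
2 minimals (antichain).
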